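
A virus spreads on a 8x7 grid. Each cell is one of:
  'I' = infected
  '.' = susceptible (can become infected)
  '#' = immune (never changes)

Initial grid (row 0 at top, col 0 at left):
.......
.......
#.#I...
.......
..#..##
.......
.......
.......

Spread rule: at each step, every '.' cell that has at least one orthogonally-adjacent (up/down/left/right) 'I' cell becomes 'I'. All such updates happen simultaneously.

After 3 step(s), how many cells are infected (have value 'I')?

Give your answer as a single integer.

Answer: 20

Derivation:
Step 0 (initial): 1 infected
Step 1: +3 new -> 4 infected
Step 2: +7 new -> 11 infected
Step 3: +9 new -> 20 infected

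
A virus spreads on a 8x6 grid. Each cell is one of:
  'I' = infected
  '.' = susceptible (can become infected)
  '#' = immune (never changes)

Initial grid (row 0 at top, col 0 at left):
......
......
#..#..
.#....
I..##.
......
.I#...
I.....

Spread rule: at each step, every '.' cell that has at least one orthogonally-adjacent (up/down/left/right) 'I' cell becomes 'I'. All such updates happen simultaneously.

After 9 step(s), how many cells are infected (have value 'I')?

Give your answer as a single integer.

Step 0 (initial): 3 infected
Step 1: +6 new -> 9 infected
Step 2: +3 new -> 12 infected
Step 3: +3 new -> 15 infected
Step 4: +5 new -> 20 infected
Step 5: +6 new -> 26 infected
Step 6: +7 new -> 33 infected
Step 7: +5 new -> 38 infected
Step 8: +3 new -> 41 infected
Step 9: +1 new -> 42 infected

Answer: 42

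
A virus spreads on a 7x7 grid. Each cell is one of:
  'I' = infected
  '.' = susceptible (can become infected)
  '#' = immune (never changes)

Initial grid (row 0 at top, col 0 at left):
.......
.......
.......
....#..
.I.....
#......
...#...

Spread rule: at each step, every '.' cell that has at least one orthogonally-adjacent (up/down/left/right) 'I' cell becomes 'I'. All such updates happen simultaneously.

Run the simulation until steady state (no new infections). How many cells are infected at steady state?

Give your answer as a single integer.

Step 0 (initial): 1 infected
Step 1: +4 new -> 5 infected
Step 2: +6 new -> 11 infected
Step 3: +8 new -> 19 infected
Step 4: +6 new -> 25 infected
Step 5: +8 new -> 33 infected
Step 6: +6 new -> 39 infected
Step 7: +4 new -> 43 infected
Step 8: +2 new -> 45 infected
Step 9: +1 new -> 46 infected
Step 10: +0 new -> 46 infected

Answer: 46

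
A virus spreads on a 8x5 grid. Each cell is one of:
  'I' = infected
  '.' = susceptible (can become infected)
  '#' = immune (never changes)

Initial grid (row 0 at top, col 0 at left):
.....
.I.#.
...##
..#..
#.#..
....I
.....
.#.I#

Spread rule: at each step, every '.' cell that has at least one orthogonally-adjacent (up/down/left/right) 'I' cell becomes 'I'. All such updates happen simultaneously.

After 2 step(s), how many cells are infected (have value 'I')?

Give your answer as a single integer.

Answer: 21

Derivation:
Step 0 (initial): 3 infected
Step 1: +9 new -> 12 infected
Step 2: +9 new -> 21 infected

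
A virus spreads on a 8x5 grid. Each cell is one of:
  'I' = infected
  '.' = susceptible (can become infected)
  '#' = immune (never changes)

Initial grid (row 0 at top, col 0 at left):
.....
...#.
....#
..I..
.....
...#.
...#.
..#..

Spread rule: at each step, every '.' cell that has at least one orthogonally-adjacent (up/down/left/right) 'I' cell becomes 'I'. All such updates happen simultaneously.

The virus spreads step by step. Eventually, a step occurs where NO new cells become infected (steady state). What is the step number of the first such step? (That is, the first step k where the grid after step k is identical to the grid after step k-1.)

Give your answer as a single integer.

Answer: 8

Derivation:
Step 0 (initial): 1 infected
Step 1: +4 new -> 5 infected
Step 2: +8 new -> 13 infected
Step 3: +7 new -> 20 infected
Step 4: +6 new -> 26 infected
Step 5: +5 new -> 31 infected
Step 6: +3 new -> 34 infected
Step 7: +1 new -> 35 infected
Step 8: +0 new -> 35 infected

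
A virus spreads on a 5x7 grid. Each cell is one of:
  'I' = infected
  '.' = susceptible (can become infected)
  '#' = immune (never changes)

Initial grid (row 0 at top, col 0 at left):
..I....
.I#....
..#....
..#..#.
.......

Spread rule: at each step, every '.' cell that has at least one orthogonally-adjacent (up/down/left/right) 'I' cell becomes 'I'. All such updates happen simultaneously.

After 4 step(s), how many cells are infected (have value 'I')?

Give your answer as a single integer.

Step 0 (initial): 2 infected
Step 1: +4 new -> 6 infected
Step 2: +5 new -> 11 infected
Step 3: +5 new -> 16 infected
Step 4: +6 new -> 22 infected

Answer: 22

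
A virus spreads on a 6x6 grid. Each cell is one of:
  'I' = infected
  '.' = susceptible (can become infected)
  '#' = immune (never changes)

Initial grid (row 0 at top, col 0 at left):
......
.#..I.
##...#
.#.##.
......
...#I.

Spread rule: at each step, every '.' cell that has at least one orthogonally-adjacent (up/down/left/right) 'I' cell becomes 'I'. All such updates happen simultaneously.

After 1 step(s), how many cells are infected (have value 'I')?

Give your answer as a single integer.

Answer: 8

Derivation:
Step 0 (initial): 2 infected
Step 1: +6 new -> 8 infected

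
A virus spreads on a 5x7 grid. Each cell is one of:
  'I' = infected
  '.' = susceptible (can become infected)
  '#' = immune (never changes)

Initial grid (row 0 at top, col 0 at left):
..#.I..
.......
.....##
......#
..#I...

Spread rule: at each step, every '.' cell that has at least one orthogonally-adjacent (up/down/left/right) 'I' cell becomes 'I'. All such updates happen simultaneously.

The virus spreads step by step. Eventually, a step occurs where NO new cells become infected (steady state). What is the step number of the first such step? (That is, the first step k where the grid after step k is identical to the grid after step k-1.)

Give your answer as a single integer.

Step 0 (initial): 2 infected
Step 1: +5 new -> 7 infected
Step 2: +8 new -> 15 infected
Step 3: +6 new -> 21 infected
Step 4: +4 new -> 25 infected
Step 5: +4 new -> 29 infected
Step 6: +1 new -> 30 infected
Step 7: +0 new -> 30 infected

Answer: 7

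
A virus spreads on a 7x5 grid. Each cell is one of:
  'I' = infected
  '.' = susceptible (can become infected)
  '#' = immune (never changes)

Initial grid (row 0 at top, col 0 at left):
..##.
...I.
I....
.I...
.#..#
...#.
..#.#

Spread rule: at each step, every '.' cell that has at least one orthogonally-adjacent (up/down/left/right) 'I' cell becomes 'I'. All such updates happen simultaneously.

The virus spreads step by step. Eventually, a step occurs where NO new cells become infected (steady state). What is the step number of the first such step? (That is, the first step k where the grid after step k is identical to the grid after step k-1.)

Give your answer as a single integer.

Step 0 (initial): 3 infected
Step 1: +7 new -> 10 infected
Step 2: +8 new -> 18 infected
Step 3: +5 new -> 23 infected
Step 4: +2 new -> 25 infected
Step 5: +1 new -> 26 infected
Step 6: +0 new -> 26 infected

Answer: 6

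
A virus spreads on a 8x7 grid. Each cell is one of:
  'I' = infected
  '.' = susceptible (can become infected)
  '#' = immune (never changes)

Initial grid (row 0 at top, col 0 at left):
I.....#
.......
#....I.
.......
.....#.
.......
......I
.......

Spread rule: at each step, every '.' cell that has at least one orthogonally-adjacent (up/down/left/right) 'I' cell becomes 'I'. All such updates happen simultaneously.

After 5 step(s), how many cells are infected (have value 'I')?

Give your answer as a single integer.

Step 0 (initial): 3 infected
Step 1: +9 new -> 12 infected
Step 2: +12 new -> 24 infected
Step 3: +11 new -> 35 infected
Step 4: +6 new -> 41 infected
Step 5: +6 new -> 47 infected

Answer: 47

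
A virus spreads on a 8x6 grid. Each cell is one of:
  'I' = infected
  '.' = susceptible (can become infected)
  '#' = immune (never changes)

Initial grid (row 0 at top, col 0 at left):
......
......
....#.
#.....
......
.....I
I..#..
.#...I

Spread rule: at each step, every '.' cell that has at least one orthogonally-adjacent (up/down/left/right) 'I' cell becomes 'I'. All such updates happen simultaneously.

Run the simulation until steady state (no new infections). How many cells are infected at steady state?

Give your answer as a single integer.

Answer: 44

Derivation:
Step 0 (initial): 3 infected
Step 1: +7 new -> 10 infected
Step 2: +8 new -> 18 infected
Step 3: +6 new -> 24 infected
Step 4: +4 new -> 28 infected
Step 5: +5 new -> 33 infected
Step 6: +5 new -> 38 infected
Step 7: +4 new -> 42 infected
Step 8: +2 new -> 44 infected
Step 9: +0 new -> 44 infected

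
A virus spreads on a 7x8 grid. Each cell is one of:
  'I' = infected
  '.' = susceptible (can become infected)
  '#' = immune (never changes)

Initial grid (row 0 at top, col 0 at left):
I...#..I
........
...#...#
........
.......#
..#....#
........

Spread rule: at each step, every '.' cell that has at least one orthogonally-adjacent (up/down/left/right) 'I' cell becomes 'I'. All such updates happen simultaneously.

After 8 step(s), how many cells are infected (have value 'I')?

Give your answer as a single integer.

Answer: 48

Derivation:
Step 0 (initial): 2 infected
Step 1: +4 new -> 6 infected
Step 2: +5 new -> 11 infected
Step 3: +6 new -> 17 infected
Step 4: +7 new -> 24 infected
Step 5: +7 new -> 31 infected
Step 6: +7 new -> 38 infected
Step 7: +5 new -> 43 infected
Step 8: +5 new -> 48 infected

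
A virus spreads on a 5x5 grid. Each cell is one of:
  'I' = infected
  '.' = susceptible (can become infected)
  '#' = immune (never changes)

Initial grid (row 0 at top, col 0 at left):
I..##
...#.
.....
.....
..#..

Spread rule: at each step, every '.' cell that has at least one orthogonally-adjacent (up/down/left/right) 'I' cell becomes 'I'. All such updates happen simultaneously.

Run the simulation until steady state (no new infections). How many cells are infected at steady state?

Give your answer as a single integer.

Answer: 21

Derivation:
Step 0 (initial): 1 infected
Step 1: +2 new -> 3 infected
Step 2: +3 new -> 6 infected
Step 3: +3 new -> 9 infected
Step 4: +3 new -> 12 infected
Step 5: +3 new -> 15 infected
Step 6: +2 new -> 17 infected
Step 7: +3 new -> 20 infected
Step 8: +1 new -> 21 infected
Step 9: +0 new -> 21 infected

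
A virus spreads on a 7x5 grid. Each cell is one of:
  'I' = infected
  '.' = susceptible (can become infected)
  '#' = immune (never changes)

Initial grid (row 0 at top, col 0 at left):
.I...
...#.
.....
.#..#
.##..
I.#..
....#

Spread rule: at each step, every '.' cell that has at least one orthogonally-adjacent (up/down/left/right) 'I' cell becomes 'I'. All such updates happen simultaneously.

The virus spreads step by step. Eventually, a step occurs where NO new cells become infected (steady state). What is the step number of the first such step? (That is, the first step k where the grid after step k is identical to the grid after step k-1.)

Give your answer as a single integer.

Answer: 8

Derivation:
Step 0 (initial): 2 infected
Step 1: +6 new -> 8 infected
Step 2: +6 new -> 14 infected
Step 3: +4 new -> 18 infected
Step 4: +4 new -> 22 infected
Step 5: +3 new -> 25 infected
Step 6: +2 new -> 27 infected
Step 7: +1 new -> 28 infected
Step 8: +0 new -> 28 infected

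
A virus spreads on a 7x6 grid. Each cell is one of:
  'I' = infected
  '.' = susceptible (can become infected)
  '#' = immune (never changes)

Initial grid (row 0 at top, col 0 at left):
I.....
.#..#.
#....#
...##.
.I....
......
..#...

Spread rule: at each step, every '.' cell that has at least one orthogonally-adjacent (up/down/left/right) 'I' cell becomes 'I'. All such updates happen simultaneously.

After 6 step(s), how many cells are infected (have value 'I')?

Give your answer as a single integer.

Answer: 35

Derivation:
Step 0 (initial): 2 infected
Step 1: +6 new -> 8 infected
Step 2: +8 new -> 16 infected
Step 3: +6 new -> 22 infected
Step 4: +6 new -> 28 infected
Step 5: +5 new -> 33 infected
Step 6: +2 new -> 35 infected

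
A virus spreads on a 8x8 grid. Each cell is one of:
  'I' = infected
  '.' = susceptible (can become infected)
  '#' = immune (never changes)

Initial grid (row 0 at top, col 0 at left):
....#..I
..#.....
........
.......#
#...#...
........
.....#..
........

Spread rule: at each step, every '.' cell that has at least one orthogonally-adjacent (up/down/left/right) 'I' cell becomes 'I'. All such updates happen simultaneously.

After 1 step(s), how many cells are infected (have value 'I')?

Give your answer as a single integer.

Step 0 (initial): 1 infected
Step 1: +2 new -> 3 infected

Answer: 3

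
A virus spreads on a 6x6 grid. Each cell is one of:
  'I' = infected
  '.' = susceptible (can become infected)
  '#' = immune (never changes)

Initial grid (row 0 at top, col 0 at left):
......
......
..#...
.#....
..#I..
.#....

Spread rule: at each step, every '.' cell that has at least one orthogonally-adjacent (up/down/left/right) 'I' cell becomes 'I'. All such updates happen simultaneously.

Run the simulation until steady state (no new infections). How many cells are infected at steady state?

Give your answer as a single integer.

Step 0 (initial): 1 infected
Step 1: +3 new -> 4 infected
Step 2: +6 new -> 10 infected
Step 3: +4 new -> 14 infected
Step 4: +4 new -> 18 infected
Step 5: +4 new -> 22 infected
Step 6: +4 new -> 26 infected
Step 7: +2 new -> 28 infected
Step 8: +1 new -> 29 infected
Step 9: +1 new -> 30 infected
Step 10: +2 new -> 32 infected
Step 11: +0 new -> 32 infected

Answer: 32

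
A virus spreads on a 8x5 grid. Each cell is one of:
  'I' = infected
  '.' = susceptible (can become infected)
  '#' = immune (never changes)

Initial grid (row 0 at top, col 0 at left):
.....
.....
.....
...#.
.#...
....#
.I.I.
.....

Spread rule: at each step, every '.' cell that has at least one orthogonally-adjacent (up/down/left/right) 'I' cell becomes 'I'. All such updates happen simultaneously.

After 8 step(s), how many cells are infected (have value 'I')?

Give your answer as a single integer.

Answer: 37

Derivation:
Step 0 (initial): 2 infected
Step 1: +7 new -> 9 infected
Step 2: +6 new -> 15 infected
Step 3: +3 new -> 18 infected
Step 4: +3 new -> 21 infected
Step 5: +4 new -> 25 infected
Step 6: +5 new -> 30 infected
Step 7: +5 new -> 35 infected
Step 8: +2 new -> 37 infected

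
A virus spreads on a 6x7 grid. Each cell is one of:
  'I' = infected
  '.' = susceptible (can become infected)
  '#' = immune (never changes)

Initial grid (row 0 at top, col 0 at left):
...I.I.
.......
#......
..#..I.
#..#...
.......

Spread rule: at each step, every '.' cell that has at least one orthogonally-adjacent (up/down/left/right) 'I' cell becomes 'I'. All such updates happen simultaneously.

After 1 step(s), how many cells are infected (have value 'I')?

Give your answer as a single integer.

Step 0 (initial): 3 infected
Step 1: +9 new -> 12 infected

Answer: 12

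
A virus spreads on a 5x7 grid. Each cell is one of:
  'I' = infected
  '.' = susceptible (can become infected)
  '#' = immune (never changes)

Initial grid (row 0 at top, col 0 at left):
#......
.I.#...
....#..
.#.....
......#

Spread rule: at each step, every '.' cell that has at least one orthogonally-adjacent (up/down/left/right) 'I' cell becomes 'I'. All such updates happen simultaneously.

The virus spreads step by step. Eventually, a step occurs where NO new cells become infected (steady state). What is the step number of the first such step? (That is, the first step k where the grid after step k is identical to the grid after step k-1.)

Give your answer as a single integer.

Step 0 (initial): 1 infected
Step 1: +4 new -> 5 infected
Step 2: +3 new -> 8 infected
Step 3: +4 new -> 12 infected
Step 4: +4 new -> 16 infected
Step 5: +5 new -> 21 infected
Step 6: +4 new -> 25 infected
Step 7: +4 new -> 29 infected
Step 8: +1 new -> 30 infected
Step 9: +0 new -> 30 infected

Answer: 9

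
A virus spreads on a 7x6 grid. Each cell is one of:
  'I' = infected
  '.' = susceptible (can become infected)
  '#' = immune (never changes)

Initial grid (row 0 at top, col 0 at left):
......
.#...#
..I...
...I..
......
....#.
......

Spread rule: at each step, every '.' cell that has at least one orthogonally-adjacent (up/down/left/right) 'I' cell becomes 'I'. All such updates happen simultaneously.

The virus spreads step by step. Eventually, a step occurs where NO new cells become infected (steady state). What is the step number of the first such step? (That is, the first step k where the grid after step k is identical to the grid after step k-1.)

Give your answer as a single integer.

Step 0 (initial): 2 infected
Step 1: +6 new -> 8 infected
Step 2: +9 new -> 17 infected
Step 3: +10 new -> 27 infected
Step 4: +7 new -> 34 infected
Step 5: +4 new -> 38 infected
Step 6: +1 new -> 39 infected
Step 7: +0 new -> 39 infected

Answer: 7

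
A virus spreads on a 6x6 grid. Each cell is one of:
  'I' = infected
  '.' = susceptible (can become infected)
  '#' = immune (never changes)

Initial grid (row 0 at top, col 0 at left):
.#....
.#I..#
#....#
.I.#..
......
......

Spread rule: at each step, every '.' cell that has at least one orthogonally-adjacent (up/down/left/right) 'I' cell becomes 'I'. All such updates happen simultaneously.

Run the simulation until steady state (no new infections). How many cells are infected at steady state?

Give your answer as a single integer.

Answer: 28

Derivation:
Step 0 (initial): 2 infected
Step 1: +7 new -> 9 infected
Step 2: +6 new -> 15 infected
Step 3: +5 new -> 20 infected
Step 4: +4 new -> 24 infected
Step 5: +3 new -> 27 infected
Step 6: +1 new -> 28 infected
Step 7: +0 new -> 28 infected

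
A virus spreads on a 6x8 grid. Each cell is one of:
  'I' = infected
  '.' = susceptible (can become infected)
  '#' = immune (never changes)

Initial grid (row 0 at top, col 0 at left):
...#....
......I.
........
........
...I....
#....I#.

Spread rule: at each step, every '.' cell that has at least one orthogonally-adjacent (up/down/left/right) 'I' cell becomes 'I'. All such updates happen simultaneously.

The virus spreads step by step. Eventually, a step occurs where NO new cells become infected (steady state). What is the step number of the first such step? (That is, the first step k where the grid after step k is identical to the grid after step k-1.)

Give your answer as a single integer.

Answer: 8

Derivation:
Step 0 (initial): 3 infected
Step 1: +10 new -> 13 infected
Step 2: +13 new -> 26 infected
Step 3: +9 new -> 35 infected
Step 4: +4 new -> 39 infected
Step 5: +3 new -> 42 infected
Step 6: +2 new -> 44 infected
Step 7: +1 new -> 45 infected
Step 8: +0 new -> 45 infected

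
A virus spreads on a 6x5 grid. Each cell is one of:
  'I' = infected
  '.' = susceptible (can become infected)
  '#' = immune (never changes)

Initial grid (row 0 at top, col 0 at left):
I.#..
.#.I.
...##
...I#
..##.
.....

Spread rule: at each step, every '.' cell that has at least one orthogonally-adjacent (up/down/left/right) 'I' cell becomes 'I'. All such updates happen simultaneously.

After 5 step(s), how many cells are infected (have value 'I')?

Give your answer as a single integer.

Step 0 (initial): 3 infected
Step 1: +6 new -> 9 infected
Step 2: +4 new -> 13 infected
Step 3: +3 new -> 16 infected
Step 4: +2 new -> 18 infected
Step 5: +2 new -> 20 infected

Answer: 20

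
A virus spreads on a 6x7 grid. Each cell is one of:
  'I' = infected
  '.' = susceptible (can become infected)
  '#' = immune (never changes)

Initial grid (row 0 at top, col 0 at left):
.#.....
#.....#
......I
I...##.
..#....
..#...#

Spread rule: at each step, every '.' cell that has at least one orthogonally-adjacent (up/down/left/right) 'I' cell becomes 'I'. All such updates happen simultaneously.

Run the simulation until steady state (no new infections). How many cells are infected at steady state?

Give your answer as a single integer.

Step 0 (initial): 2 infected
Step 1: +5 new -> 7 infected
Step 2: +7 new -> 14 infected
Step 3: +8 new -> 22 infected
Step 4: +7 new -> 29 infected
Step 5: +4 new -> 33 infected
Step 6: +0 new -> 33 infected

Answer: 33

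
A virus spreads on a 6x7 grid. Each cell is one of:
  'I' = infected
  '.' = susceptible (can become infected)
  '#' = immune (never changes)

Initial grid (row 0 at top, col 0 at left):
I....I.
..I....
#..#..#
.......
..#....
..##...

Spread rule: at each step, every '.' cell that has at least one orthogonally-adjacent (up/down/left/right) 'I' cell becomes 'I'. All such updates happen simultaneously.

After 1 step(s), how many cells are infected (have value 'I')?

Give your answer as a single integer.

Step 0 (initial): 3 infected
Step 1: +9 new -> 12 infected

Answer: 12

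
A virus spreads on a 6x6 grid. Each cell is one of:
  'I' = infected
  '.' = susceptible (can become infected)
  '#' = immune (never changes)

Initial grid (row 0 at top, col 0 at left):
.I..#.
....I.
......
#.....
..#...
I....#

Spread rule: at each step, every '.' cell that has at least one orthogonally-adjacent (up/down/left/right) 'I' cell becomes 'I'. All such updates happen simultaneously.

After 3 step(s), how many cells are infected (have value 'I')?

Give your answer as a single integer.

Answer: 28

Derivation:
Step 0 (initial): 3 infected
Step 1: +8 new -> 11 infected
Step 2: +10 new -> 21 infected
Step 3: +7 new -> 28 infected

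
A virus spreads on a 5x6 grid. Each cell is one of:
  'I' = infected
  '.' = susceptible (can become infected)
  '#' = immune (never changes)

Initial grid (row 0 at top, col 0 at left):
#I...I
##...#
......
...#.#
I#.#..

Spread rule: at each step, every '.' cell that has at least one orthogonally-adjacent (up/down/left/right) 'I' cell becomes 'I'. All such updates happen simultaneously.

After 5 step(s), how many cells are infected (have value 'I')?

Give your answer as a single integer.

Step 0 (initial): 3 infected
Step 1: +3 new -> 6 infected
Step 2: +5 new -> 11 infected
Step 3: +5 new -> 16 infected
Step 4: +4 new -> 20 infected
Step 5: +1 new -> 21 infected

Answer: 21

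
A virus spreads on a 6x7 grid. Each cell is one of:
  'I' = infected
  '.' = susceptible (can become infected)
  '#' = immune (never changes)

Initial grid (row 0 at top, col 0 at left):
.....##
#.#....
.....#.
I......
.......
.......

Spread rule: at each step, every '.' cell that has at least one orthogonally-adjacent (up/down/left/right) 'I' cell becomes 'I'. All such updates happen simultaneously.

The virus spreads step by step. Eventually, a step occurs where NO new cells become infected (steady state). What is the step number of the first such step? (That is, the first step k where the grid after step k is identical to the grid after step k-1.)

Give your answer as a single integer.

Step 0 (initial): 1 infected
Step 1: +3 new -> 4 infected
Step 2: +4 new -> 8 infected
Step 3: +5 new -> 13 infected
Step 4: +5 new -> 18 infected
Step 5: +7 new -> 25 infected
Step 6: +5 new -> 30 infected
Step 7: +5 new -> 35 infected
Step 8: +2 new -> 37 infected
Step 9: +0 new -> 37 infected

Answer: 9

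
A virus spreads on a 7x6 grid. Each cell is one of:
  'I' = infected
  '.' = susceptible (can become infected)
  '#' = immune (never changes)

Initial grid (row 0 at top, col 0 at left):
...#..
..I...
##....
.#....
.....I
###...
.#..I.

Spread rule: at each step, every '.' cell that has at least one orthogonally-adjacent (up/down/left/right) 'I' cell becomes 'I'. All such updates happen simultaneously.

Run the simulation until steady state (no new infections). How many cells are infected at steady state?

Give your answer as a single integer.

Step 0 (initial): 3 infected
Step 1: +10 new -> 13 infected
Step 2: +10 new -> 23 infected
Step 3: +6 new -> 29 infected
Step 4: +2 new -> 31 infected
Step 5: +1 new -> 32 infected
Step 6: +1 new -> 33 infected
Step 7: +0 new -> 33 infected

Answer: 33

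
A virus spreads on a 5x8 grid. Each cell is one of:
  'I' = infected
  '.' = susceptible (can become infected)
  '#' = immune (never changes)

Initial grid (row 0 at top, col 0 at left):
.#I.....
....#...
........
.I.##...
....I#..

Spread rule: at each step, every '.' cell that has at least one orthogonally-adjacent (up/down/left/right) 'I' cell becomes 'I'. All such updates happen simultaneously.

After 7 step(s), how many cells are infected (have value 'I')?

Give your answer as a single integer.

Answer: 32

Derivation:
Step 0 (initial): 3 infected
Step 1: +7 new -> 10 infected
Step 2: +7 new -> 17 infected
Step 3: +3 new -> 20 infected
Step 4: +4 new -> 24 infected
Step 5: +3 new -> 27 infected
Step 6: +3 new -> 30 infected
Step 7: +2 new -> 32 infected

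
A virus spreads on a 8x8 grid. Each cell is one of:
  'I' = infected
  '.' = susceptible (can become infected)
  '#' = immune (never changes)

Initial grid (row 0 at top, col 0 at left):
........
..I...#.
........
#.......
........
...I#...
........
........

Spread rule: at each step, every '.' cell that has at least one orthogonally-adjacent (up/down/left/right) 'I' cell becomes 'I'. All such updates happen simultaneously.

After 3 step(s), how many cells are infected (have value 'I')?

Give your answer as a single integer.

Answer: 37

Derivation:
Step 0 (initial): 2 infected
Step 1: +7 new -> 9 infected
Step 2: +14 new -> 23 infected
Step 3: +14 new -> 37 infected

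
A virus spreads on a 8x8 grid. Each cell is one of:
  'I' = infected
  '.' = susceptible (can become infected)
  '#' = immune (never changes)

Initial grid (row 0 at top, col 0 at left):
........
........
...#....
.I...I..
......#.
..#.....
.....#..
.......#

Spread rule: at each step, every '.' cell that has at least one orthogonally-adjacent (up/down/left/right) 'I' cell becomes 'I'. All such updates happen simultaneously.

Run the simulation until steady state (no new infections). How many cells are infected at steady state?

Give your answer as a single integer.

Step 0 (initial): 2 infected
Step 1: +8 new -> 10 infected
Step 2: +13 new -> 23 infected
Step 3: +13 new -> 36 infected
Step 4: +13 new -> 49 infected
Step 5: +8 new -> 57 infected
Step 6: +2 new -> 59 infected
Step 7: +0 new -> 59 infected

Answer: 59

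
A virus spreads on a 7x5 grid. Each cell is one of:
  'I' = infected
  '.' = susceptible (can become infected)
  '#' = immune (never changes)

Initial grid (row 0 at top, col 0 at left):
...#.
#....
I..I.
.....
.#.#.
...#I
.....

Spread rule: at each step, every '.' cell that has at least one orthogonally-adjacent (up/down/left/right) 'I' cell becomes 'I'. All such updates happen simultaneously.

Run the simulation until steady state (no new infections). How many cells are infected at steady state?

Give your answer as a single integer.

Step 0 (initial): 3 infected
Step 1: +8 new -> 11 infected
Step 2: +8 new -> 19 infected
Step 3: +6 new -> 25 infected
Step 4: +5 new -> 30 infected
Step 5: +0 new -> 30 infected

Answer: 30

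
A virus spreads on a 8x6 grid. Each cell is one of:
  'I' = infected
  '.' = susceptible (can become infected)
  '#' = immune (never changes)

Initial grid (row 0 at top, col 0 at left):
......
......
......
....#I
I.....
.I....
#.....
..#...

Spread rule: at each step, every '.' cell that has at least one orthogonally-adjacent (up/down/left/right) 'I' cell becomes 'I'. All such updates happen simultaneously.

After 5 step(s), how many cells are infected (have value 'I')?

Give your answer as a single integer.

Step 0 (initial): 3 infected
Step 1: +7 new -> 10 infected
Step 2: +10 new -> 20 infected
Step 3: +11 new -> 31 infected
Step 4: +9 new -> 40 infected
Step 5: +4 new -> 44 infected

Answer: 44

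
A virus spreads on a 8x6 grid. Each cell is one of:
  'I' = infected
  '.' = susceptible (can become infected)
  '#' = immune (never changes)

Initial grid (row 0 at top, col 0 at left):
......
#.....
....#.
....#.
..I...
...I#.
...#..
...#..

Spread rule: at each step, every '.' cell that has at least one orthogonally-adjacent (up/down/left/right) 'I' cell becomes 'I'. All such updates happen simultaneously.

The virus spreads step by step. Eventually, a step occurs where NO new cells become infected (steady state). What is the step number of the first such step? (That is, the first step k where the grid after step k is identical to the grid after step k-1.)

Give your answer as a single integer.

Answer: 8

Derivation:
Step 0 (initial): 2 infected
Step 1: +4 new -> 6 infected
Step 2: +7 new -> 13 infected
Step 3: +8 new -> 21 infected
Step 4: +8 new -> 29 infected
Step 5: +6 new -> 35 infected
Step 6: +5 new -> 40 infected
Step 7: +2 new -> 42 infected
Step 8: +0 new -> 42 infected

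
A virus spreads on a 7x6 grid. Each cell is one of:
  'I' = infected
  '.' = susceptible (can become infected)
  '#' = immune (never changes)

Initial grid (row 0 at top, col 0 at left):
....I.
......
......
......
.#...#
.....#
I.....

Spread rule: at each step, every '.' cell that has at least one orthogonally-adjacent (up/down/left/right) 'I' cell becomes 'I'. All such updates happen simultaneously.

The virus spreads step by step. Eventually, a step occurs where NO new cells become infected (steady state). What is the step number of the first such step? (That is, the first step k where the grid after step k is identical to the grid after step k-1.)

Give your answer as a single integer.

Answer: 6

Derivation:
Step 0 (initial): 2 infected
Step 1: +5 new -> 7 infected
Step 2: +7 new -> 14 infected
Step 3: +8 new -> 22 infected
Step 4: +11 new -> 33 infected
Step 5: +6 new -> 39 infected
Step 6: +0 new -> 39 infected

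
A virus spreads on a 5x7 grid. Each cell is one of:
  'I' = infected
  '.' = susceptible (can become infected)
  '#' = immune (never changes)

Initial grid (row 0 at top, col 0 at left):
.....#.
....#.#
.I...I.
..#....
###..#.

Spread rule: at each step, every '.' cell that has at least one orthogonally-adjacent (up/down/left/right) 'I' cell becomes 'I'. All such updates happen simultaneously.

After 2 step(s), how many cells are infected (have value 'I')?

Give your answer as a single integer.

Answer: 17

Derivation:
Step 0 (initial): 2 infected
Step 1: +8 new -> 10 infected
Step 2: +7 new -> 17 infected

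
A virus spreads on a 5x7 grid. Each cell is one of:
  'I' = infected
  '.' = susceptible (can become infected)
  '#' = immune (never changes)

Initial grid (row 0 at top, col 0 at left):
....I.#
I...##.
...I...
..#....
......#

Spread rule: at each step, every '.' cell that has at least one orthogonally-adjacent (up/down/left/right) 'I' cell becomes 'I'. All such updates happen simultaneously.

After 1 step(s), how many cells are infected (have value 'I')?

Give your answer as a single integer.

Step 0 (initial): 3 infected
Step 1: +9 new -> 12 infected

Answer: 12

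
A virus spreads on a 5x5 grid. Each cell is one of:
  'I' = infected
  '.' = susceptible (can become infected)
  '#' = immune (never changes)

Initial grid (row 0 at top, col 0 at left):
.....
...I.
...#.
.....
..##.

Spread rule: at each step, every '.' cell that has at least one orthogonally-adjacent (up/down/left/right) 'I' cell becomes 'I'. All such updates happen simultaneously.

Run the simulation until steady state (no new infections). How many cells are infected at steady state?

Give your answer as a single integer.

Answer: 22

Derivation:
Step 0 (initial): 1 infected
Step 1: +3 new -> 4 infected
Step 2: +5 new -> 9 infected
Step 3: +5 new -> 14 infected
Step 4: +5 new -> 19 infected
Step 5: +2 new -> 21 infected
Step 6: +1 new -> 22 infected
Step 7: +0 new -> 22 infected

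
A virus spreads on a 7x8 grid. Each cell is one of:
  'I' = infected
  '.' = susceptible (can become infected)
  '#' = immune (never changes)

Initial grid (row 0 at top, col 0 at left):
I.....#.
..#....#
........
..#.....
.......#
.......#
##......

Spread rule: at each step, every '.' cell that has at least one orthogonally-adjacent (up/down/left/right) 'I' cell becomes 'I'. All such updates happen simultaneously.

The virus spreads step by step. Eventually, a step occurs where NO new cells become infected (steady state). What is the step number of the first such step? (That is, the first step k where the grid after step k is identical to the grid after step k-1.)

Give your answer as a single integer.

Answer: 14

Derivation:
Step 0 (initial): 1 infected
Step 1: +2 new -> 3 infected
Step 2: +3 new -> 6 infected
Step 3: +3 new -> 9 infected
Step 4: +5 new -> 14 infected
Step 5: +5 new -> 19 infected
Step 6: +5 new -> 24 infected
Step 7: +5 new -> 29 infected
Step 8: +5 new -> 34 infected
Step 9: +5 new -> 39 infected
Step 10: +4 new -> 43 infected
Step 11: +2 new -> 45 infected
Step 12: +1 new -> 46 infected
Step 13: +1 new -> 47 infected
Step 14: +0 new -> 47 infected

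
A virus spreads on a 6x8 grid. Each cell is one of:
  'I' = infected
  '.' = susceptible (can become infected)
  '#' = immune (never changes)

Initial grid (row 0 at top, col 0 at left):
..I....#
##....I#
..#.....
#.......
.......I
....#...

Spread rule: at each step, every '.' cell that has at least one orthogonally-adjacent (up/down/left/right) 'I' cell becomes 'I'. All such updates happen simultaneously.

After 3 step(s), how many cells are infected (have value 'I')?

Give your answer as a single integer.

Step 0 (initial): 3 infected
Step 1: +9 new -> 12 infected
Step 2: +10 new -> 22 infected
Step 3: +5 new -> 27 infected

Answer: 27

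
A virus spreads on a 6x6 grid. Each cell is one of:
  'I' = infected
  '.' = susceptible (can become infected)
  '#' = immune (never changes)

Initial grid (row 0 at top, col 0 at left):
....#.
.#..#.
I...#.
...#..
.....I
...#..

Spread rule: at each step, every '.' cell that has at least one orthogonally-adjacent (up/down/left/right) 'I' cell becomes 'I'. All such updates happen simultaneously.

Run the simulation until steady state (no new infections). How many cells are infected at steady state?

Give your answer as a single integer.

Step 0 (initial): 2 infected
Step 1: +6 new -> 8 infected
Step 2: +8 new -> 16 infected
Step 3: +8 new -> 24 infected
Step 4: +5 new -> 29 infected
Step 5: +1 new -> 30 infected
Step 6: +0 new -> 30 infected

Answer: 30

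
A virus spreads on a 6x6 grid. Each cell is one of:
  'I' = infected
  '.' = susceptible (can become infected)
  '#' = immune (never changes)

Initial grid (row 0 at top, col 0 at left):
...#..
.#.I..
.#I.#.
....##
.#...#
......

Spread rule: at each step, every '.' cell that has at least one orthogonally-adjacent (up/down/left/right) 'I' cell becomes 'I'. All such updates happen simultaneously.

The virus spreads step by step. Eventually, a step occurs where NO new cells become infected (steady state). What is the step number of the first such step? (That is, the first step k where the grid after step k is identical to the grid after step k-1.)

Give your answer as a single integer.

Answer: 7

Derivation:
Step 0 (initial): 2 infected
Step 1: +4 new -> 6 infected
Step 2: +6 new -> 12 infected
Step 3: +6 new -> 18 infected
Step 4: +6 new -> 24 infected
Step 5: +3 new -> 27 infected
Step 6: +1 new -> 28 infected
Step 7: +0 new -> 28 infected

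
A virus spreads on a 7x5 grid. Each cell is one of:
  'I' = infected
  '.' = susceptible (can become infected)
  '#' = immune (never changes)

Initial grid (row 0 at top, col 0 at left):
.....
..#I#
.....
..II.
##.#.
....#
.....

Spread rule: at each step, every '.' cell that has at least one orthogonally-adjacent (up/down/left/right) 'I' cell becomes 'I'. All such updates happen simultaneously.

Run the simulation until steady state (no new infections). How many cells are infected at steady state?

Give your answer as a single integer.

Answer: 29

Derivation:
Step 0 (initial): 3 infected
Step 1: +6 new -> 9 infected
Step 2: +7 new -> 16 infected
Step 3: +6 new -> 22 infected
Step 4: +5 new -> 27 infected
Step 5: +2 new -> 29 infected
Step 6: +0 new -> 29 infected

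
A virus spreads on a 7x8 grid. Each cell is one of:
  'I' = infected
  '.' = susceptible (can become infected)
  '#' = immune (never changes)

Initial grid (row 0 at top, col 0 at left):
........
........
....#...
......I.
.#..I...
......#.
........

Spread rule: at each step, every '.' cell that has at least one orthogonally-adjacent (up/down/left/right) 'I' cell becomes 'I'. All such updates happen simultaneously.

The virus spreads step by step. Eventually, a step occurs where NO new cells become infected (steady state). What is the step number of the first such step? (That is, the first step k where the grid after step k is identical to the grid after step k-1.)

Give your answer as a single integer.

Step 0 (initial): 2 infected
Step 1: +8 new -> 10 infected
Step 2: +9 new -> 19 infected
Step 3: +9 new -> 28 infected
Step 4: +10 new -> 38 infected
Step 5: +7 new -> 45 infected
Step 6: +5 new -> 50 infected
Step 7: +2 new -> 52 infected
Step 8: +1 new -> 53 infected
Step 9: +0 new -> 53 infected

Answer: 9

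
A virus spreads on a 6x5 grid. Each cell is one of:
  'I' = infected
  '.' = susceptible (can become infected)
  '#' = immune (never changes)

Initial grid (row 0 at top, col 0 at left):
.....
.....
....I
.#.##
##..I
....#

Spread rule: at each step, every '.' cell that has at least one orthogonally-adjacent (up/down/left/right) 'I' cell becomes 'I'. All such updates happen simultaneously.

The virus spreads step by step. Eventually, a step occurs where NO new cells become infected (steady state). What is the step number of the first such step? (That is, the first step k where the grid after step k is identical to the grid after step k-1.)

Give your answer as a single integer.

Answer: 7

Derivation:
Step 0 (initial): 2 infected
Step 1: +3 new -> 5 infected
Step 2: +5 new -> 10 infected
Step 3: +5 new -> 15 infected
Step 4: +4 new -> 19 infected
Step 5: +4 new -> 23 infected
Step 6: +1 new -> 24 infected
Step 7: +0 new -> 24 infected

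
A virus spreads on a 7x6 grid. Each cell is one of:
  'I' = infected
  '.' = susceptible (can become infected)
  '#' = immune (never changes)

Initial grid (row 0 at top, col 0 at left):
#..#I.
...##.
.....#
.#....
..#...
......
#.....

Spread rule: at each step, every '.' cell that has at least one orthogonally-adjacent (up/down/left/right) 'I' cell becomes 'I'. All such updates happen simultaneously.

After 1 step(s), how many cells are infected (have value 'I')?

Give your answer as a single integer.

Step 0 (initial): 1 infected
Step 1: +1 new -> 2 infected

Answer: 2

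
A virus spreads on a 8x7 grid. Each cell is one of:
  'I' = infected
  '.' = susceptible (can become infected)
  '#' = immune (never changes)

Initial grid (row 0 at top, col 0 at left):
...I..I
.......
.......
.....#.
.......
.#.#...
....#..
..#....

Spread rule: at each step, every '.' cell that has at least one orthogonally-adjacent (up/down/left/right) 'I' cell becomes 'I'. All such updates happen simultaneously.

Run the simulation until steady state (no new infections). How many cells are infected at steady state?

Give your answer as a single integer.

Step 0 (initial): 2 infected
Step 1: +5 new -> 7 infected
Step 2: +6 new -> 13 infected
Step 3: +7 new -> 20 infected
Step 4: +6 new -> 26 infected
Step 5: +6 new -> 32 infected
Step 6: +6 new -> 38 infected
Step 7: +4 new -> 42 infected
Step 8: +4 new -> 46 infected
Step 9: +4 new -> 50 infected
Step 10: +1 new -> 51 infected
Step 11: +0 new -> 51 infected

Answer: 51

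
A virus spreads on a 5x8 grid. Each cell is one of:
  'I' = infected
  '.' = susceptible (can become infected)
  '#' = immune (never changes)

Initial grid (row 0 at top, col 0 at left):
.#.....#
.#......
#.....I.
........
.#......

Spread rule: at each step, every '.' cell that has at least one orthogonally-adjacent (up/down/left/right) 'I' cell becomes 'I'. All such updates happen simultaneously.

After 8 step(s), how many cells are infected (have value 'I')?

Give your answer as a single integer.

Step 0 (initial): 1 infected
Step 1: +4 new -> 5 infected
Step 2: +7 new -> 12 infected
Step 3: +6 new -> 18 infected
Step 4: +5 new -> 23 infected
Step 5: +5 new -> 28 infected
Step 6: +3 new -> 31 infected
Step 7: +1 new -> 32 infected
Step 8: +1 new -> 33 infected

Answer: 33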